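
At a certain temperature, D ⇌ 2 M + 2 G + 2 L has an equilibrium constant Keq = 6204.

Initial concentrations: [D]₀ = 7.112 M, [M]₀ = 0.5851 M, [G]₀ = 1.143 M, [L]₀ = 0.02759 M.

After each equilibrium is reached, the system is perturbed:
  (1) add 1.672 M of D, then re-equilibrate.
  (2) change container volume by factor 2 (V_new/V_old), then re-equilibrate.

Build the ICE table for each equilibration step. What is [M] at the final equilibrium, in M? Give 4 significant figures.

Q₀ = 4.7870e-05 vs Keq = 6204 ⇒ Q<K, forward
Step 1:
                  D         M         G         L
  Initial     7.112    0.5851     1.143   0.02759
  Change     -2.484     4.967     4.967     4.967
  Equil       4.628     5.552      6.11     4.995
  solve Keq expr → x = 2.484; check Q = 6204
Then add 1.672 M of D.
Step 2:
                  D         M         G         L
  Initial       6.3     5.552      6.11     4.995
  Change     -0.135      0.27      0.27      0.27
  Equil       6.165     5.822      6.38     5.265
  solve Keq expr → x = 0.135; check Q = 6204
Then change container volume by factor 2 (V_new/V_old).
Step 3:
                  D         M         G         L
  Initial     3.083     2.911      3.19     2.632
  Change    -0.9741     1.948     1.948     1.948
  Equil       2.109     4.859     5.138     4.581
  solve Keq expr → x = 0.9741; check Q = 6204

[M]_eq = 4.859 M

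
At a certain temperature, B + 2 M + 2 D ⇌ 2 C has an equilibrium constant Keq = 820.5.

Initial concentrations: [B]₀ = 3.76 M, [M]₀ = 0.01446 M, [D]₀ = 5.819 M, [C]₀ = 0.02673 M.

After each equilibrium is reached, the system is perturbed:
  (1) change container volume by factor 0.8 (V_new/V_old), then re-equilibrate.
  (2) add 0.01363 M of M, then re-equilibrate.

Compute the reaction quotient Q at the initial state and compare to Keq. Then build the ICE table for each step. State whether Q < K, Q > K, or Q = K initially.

Q₀ = 0.02684; Q < K (proceeds forward)

Q₀ = 0.02684 vs Keq = 820.5 ⇒ Q<K, forward
Step 1:
                    B           M           D           C
  init           3.76     0.01446       5.819     0.02673
  Δ         -0.007166    -0.01433    -0.01433     0.01433
  eq            3.753  1.2748e-04       5.805     0.04106
  solve Keq expr → x = 0.007166; check Q = 820.5
Then change container volume by factor 0.8 (V_new/V_old).
Step 2:
                    B           M           D           C
  init          4.691  1.5935e-04       7.256     0.05133
  Δ       -2.2614e-05 -4.5228e-05 -4.5228e-05  4.5228e-05
  eq            4.691  1.1412e-04       7.256     0.05137
  solve Keq expr → x = 2.2614e-05; check Q = 820.5
Then add 0.01363 M of M.
Step 3:
                    B           M           D           C
  init          4.691     0.01374       7.256     0.05137
  Δ           -0.0068     -0.0136     -0.0136      0.0136
  eq            4.684  1.4471e-04       7.242     0.06497
  solve Keq expr → x = 0.0068; check Q = 820.5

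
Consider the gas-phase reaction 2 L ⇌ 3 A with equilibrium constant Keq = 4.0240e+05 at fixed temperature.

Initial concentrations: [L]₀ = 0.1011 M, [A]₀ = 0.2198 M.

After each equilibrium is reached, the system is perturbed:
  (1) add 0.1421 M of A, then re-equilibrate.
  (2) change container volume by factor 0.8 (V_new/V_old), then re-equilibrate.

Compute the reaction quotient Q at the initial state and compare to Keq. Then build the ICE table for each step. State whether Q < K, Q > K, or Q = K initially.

Q₀ = 1.039; Q < K (proceeds forward)

Q₀ = 1.039 vs Keq = 4.0240e+05 ⇒ Q<K, forward
Step 1:
                  L         A
  Initial    0.1011    0.2198
  Change    -0.1007    0.1511
  Equil   3.5611e-04    0.3709
  solve Keq expr → x = 0.05037; check Q = 4.0240e+05
Then add 0.1421 M of A.
Step 2:
                  L         A
  Initial 3.5611e-04     0.513
  Change  2.2258e-04 -3.3386e-04
  Equil   5.7869e-04    0.5127
  solve Keq expr → x = -1.1129e-04; check Q = 4.0240e+05
Then change container volume by factor 0.8 (V_new/V_old).
Step 3:
                  L         A
  Initial 7.2336e-04    0.6409
  Change  8.5139e-05 -1.2771e-04
  Equil   8.0850e-04    0.6407
  solve Keq expr → x = -4.2570e-05; check Q = 4.0240e+05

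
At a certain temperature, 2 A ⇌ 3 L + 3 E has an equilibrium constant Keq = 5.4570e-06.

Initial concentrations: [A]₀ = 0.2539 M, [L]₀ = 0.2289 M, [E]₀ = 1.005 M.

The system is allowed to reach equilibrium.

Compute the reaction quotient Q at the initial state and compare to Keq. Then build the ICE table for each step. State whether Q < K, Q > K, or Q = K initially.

Q₀ = 0.1888 vs Keq = 5.4570e-06 ⇒ Q>K, reverse
Step 1:
                   A          L          E
  Initial     0.2539     0.2289      1.005
  Change      0.1445    -0.2168    -0.2168
  Equil       0.3984    0.01209     0.7882
  solve Keq expr → x = -0.07227; check Q = 5.4570e-06

Q₀ = 0.1888; Q > K (proceeds reverse)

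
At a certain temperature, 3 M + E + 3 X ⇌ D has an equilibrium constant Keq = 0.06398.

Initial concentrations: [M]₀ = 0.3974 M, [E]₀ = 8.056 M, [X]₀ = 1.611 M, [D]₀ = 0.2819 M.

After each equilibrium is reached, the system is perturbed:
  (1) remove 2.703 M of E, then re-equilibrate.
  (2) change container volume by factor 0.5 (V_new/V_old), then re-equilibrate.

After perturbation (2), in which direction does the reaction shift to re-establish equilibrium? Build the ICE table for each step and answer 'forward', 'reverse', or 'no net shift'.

Q₀ = 0.1334 vs Keq = 0.06398 ⇒ Q>K, reverse
Step 1:
                  M         E         X         D
  I          0.3974     8.056     1.611    0.2819
  C         0.07324   0.02441   0.07324  -0.02441
  E          0.4706      8.08     1.684    0.2575
  solve Keq expr → x = -0.02441; check Q = 0.06398
Then remove 2.703 M of E.
Step 2:
                  M         E         X         D
  I          0.4706     5.377     1.684    0.2575
  C         0.04404   0.01468   0.04404  -0.01468
  E          0.5147     5.392     1.728    0.2428
  solve Keq expr → x = -0.01468; check Q = 0.06398
Then change container volume by factor 0.5 (V_new/V_old).
Step 3:
                  M         E         X         D
  I           1.029     10.78     3.457    0.4856
  C         -0.6656   -0.2219   -0.6656    0.2219
  E          0.3638     10.56     2.791    0.7075
  solve Keq expr → x = 0.2219; check Q = 0.06398

Direction: forward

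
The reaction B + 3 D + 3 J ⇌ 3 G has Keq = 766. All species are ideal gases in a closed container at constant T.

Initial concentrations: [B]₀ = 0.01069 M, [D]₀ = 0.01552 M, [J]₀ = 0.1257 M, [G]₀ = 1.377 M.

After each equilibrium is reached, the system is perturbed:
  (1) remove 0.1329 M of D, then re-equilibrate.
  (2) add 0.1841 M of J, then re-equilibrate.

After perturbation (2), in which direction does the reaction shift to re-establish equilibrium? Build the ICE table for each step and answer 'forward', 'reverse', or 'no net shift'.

Direction: forward

Q₀ = 3.2896e+10 vs Keq = 766 ⇒ Q>K, reverse
Step 1:
                    B           D           J           G
  I           0.01069     0.01552      0.1257       1.377
  C            0.1296      0.3887      0.3887     -0.3887
  E            0.1402      0.4042      0.5144      0.9883
  solve Keq expr → x = -0.1296; check Q = 766
Then remove 0.1329 M of D.
Step 2:
                    B           D           J           G
  I            0.1402      0.2713      0.5144      0.9883
  C           0.01906     0.05717     0.05717    -0.05717
  E            0.1593      0.3285      0.5715      0.9312
  solve Keq expr → x = -0.01906; check Q = 766
Then add 0.1841 M of J.
Step 3:
                    B           D           J           G
  I            0.1593      0.3285      0.7556      0.9312
  C          -0.01452    -0.04356    -0.04356     0.04356
  E            0.1448      0.2849      0.7121      0.9747
  solve Keq expr → x = 0.01452; check Q = 766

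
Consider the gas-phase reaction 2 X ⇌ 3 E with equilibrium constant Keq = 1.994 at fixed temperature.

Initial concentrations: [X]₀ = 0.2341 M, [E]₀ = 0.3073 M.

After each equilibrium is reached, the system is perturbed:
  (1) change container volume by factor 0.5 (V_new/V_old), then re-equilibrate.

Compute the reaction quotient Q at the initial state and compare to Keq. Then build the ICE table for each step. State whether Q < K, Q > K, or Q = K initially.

Q₀ = 0.5295; Q < K (proceeds forward)

Q₀ = 0.5295 vs Keq = 1.994 ⇒ Q<K, forward
Step 1:
                    X           E
  Initial      0.2341      0.3073
  Change     -0.05838     0.08757
  Equil        0.1757      0.3949
  solve Keq expr → x = 0.02919; check Q = 1.994
Then change container volume by factor 0.5 (V_new/V_old).
Step 2:
                    X           E
  Initial      0.3514      0.7897
  Change      0.06132    -0.09198
  Equil        0.4128      0.6978
  solve Keq expr → x = -0.03066; check Q = 1.994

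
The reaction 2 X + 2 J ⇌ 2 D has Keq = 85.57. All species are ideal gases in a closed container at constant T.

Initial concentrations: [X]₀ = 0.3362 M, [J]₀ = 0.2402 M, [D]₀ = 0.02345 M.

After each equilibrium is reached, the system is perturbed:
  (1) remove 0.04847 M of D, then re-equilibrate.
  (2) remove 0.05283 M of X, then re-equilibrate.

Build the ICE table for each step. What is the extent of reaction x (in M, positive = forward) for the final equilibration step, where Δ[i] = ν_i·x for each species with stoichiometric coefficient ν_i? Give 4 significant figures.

Q₀ = 0.08432 vs Keq = 85.57 ⇒ Q<K, forward
Step 1:
                    X           J           D
  init         0.3362      0.2402     0.02345
  Δ            -0.145      -0.145       0.145
  eq           0.1912     0.09522      0.1684
  solve Keq expr → x = 0.07249; check Q = 85.57
Then remove 0.04847 M of D.
Step 2:
                    X           J           D
  init         0.1912     0.09522        0.12
  Δ          -0.01376    -0.01376     0.01376
  eq           0.1775     0.08146      0.1337
  solve Keq expr → x = 0.00688; check Q = 85.57
Then remove 0.05283 M of X.
Step 3:
                    X           J           D
  init         0.1246     0.08146      0.1337
  Δ           0.01315     0.01315    -0.01315
  eq           0.1378     0.09461      0.1206
  solve Keq expr → x = -0.006573; check Q = 85.57

x = -0.006573 M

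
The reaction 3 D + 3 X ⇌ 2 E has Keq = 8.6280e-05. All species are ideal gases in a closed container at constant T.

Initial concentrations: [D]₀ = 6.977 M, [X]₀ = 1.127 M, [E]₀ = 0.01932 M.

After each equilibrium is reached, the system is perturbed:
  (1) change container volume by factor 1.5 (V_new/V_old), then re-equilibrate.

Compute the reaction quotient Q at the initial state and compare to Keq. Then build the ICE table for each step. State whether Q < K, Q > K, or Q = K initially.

Q₀ = 7.6778e-07; Q < K (proceeds forward)

Q₀ = 7.6778e-07 vs Keq = 8.6280e-05 ⇒ Q<K, forward
Step 1:
                   D          X          E
  Initial      6.977      1.127    0.01932
  Change     -0.1932    -0.1932     0.1288
  Equil        6.784     0.9338     0.1481
  solve Keq expr → x = 0.06439; check Q = 8.6280e-05
Then change container volume by factor 1.5 (V_new/V_old).
Step 2:
                   D          X          E
  Initial      4.523     0.6225    0.09874
  Change     0.06922    0.06922   -0.04615
  Equil        4.592     0.6918    0.05259
  solve Keq expr → x = -0.02307; check Q = 8.6280e-05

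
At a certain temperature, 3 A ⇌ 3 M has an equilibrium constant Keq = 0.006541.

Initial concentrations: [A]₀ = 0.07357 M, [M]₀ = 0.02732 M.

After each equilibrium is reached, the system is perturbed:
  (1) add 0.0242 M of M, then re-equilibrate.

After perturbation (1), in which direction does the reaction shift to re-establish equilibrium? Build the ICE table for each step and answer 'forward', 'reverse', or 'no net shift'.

Direction: reverse

Q₀ = 0.05121 vs Keq = 0.006541 ⇒ Q>K, reverse
Step 1:
                  A         M
  I         0.07357   0.02732
  C         0.01142  -0.01142
  E         0.08499    0.0159
  solve Keq expr → x = -0.003808; check Q = 0.006541
Then add 0.0242 M of M.
Step 2:
                  A         M
  I         0.08499    0.0401
  C         0.02039  -0.02039
  E          0.1054   0.01971
  solve Keq expr → x = -0.006796; check Q = 0.006541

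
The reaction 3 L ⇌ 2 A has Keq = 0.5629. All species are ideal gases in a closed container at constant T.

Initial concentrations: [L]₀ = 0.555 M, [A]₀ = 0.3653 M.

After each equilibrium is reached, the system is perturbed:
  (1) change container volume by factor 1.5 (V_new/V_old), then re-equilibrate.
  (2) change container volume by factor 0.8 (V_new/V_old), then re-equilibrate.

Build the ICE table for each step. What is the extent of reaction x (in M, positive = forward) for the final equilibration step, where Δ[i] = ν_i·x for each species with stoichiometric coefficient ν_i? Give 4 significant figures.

Q₀ = 0.7806 vs Keq = 0.5629 ⇒ Q>K, reverse
Step 1:
                   L          A
  Initial      0.555     0.3653
  Change     0.03628   -0.02418
  Equil       0.5913     0.3411
  solve Keq expr → x = -0.01209; check Q = 0.5629
Then change container volume by factor 1.5 (V_new/V_old).
Step 2:
                   L          A
  Initial     0.3942     0.2274
  Change      0.0301   -0.02006
  Equil       0.4243     0.2073
  solve Keq expr → x = -0.01003; check Q = 0.5629
Then change container volume by factor 0.8 (V_new/V_old).
Step 3:
                   L          A
  Initial     0.5304     0.2592
  Change     -0.0207     0.0138
  Equil       0.5097      0.273
  solve Keq expr → x = 0.006899; check Q = 0.5629

x = 0.006899 M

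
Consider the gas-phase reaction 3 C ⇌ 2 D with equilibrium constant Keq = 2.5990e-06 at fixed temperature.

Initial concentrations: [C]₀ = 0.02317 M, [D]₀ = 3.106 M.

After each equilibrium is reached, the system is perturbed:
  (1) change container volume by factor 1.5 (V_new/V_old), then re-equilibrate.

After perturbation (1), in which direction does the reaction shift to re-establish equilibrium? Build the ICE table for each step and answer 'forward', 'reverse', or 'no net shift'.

Q₀ = 7.7558e+05 vs Keq = 2.5990e-06 ⇒ Q>K, reverse
Step 1:
                   C          D
  Initial    0.02317      3.106
  Change       4.635      -3.09
  Equil        4.658    0.01621
  solve Keq expr → x = -1.545; check Q = 2.5990e-06
Then change container volume by factor 1.5 (V_new/V_old).
Step 2:
                   C          D
  Initial      3.105     0.0108
  Change    0.002955   -0.00197
  Equil        3.108   0.008834
  solve Keq expr → x = -9.8500e-04; check Q = 2.5990e-06

Direction: reverse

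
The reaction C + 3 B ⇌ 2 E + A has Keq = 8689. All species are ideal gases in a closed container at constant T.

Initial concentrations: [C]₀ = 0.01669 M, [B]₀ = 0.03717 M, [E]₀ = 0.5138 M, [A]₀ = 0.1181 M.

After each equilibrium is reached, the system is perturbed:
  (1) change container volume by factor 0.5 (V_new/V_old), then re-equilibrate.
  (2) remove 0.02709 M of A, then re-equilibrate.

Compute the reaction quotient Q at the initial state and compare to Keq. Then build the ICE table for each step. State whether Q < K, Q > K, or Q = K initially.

Q₀ = 3.6375e+04; Q > K (proceeds reverse)

Q₀ = 3.6375e+04 vs Keq = 8689 ⇒ Q>K, reverse
Step 1:
                   C          B          E          A
  Initial    0.01669    0.03717     0.5138     0.1181
  Change      0.0053     0.0159    -0.0106    -0.0053
  Equil      0.02199    0.05307     0.5032     0.1128
  solve Keq expr → x = -0.0053; check Q = 8689
Then change container volume by factor 0.5 (V_new/V_old).
Step 2:
                   C          B          E          A
  Initial    0.04398     0.1061      1.006     0.2256
  Change   -0.005551   -0.01665     0.0111   0.005551
  Equil      0.03843    0.08949      1.018     0.2312
  solve Keq expr → x = 0.005551; check Q = 8689
Then remove 0.02709 M of A.
Step 3:
                   C          B          E          A
  Initial    0.03843    0.08949      1.018     0.2041
  Change  -9.0800e-04  -0.002724   0.001816 9.0800e-04
  Equil      0.03752    0.08677      1.019      0.205
  solve Keq expr → x = 9.0800e-04; check Q = 8689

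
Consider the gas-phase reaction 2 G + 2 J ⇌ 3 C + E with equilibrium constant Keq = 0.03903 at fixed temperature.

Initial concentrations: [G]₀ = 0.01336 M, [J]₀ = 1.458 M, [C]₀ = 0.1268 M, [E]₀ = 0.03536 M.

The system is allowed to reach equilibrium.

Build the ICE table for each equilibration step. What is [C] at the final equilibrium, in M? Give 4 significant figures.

Q₀ = 0.19 vs Keq = 0.03903 ⇒ Q>K, reverse
Step 1:
                    G           J           C           E
  Initial     0.01336       1.458      0.1268     0.03536
  Change     0.009455    0.009455    -0.01418   -0.004728
  Equil       0.02282       1.467      0.1126     0.03063
  solve Keq expr → x = -0.004728; check Q = 0.03903

[C]_eq = 0.1126 M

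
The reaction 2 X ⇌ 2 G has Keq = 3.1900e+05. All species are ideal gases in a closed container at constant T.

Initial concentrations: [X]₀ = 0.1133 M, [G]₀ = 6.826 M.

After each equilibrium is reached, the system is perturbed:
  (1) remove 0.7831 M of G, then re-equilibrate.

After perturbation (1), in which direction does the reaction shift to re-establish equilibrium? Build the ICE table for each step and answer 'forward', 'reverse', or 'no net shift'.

Direction: forward

Q₀ = 3630 vs Keq = 3.1900e+05 ⇒ Q<K, forward
Step 1:
                   X          G
  I           0.1133      6.826
  C           -0.101      0.101
  E          0.01226      6.927
  solve Keq expr → x = 0.05052; check Q = 3.1900e+05
Then remove 0.7831 M of G.
Step 2:
                   X          G
  I          0.01226      6.144
  C        -0.001384   0.001384
  E          0.01088      6.145
  solve Keq expr → x = 6.9203e-04; check Q = 3.1900e+05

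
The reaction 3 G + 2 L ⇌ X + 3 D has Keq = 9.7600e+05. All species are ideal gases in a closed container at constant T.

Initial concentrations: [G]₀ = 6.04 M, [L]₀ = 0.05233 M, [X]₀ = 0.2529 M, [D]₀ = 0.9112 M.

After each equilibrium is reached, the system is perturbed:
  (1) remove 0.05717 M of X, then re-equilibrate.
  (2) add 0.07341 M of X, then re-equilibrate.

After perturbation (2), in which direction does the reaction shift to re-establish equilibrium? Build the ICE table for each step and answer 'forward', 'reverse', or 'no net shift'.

Direction: reverse

Q₀ = 0.3171 vs Keq = 9.7600e+05 ⇒ Q<K, forward
Step 1:
                   G          L          X          D
  Initial       6.04    0.05233     0.2529     0.9112
  Change    -0.07844   -0.05229    0.02615    0.07844
  Equil        5.962 3.6165e-05      0.279     0.9896
  solve Keq expr → x = 0.02615; check Q = 9.7600e+05
Then remove 0.05717 M of X.
Step 2:
                   G          L          X          D
  Initial      5.962 3.6165e-05     0.2219     0.9896
  Change  -5.8745e-06 -3.9163e-06 1.9582e-06 5.8745e-06
  Equil        5.962 3.2249e-05     0.2219     0.9896
  solve Keq expr → x = 1.9582e-06; check Q = 9.7600e+05
Then add 0.07341 M of X.
Step 3:
                   G          L          X          D
  Initial      5.962 3.2249e-05     0.2953     0.9896
  Change  7.4305e-06 4.9537e-06 -2.4768e-06 -7.4305e-06
  Equil        5.962 3.7203e-05     0.2953     0.9896
  solve Keq expr → x = -2.4768e-06; check Q = 9.7600e+05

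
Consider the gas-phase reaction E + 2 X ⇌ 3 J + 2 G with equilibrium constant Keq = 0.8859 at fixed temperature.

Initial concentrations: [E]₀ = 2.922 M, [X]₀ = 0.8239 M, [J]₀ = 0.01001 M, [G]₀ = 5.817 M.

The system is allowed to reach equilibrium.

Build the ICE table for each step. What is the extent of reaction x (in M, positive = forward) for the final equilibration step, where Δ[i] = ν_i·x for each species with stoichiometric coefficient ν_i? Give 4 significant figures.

Q₀ = 1.7111e-05 vs Keq = 0.8859 ⇒ Q<K, forward
Step 1:
                    E           X           J           G
  init          2.922      0.8239     0.01001       5.817
  Δ           -0.0972     -0.1944      0.2916      0.1944
  eq            2.825      0.6295      0.3016       6.011
  solve Keq expr → x = 0.0972; check Q = 0.8859

x = 0.0972 M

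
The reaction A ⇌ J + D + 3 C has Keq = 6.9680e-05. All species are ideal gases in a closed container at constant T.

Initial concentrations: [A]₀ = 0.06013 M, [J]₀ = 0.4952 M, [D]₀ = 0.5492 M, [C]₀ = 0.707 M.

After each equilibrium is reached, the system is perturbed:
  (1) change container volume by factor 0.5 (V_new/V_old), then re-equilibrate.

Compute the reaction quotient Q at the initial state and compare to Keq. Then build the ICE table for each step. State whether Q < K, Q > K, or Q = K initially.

Q₀ = 1.598 vs Keq = 6.9680e-05 ⇒ Q>K, reverse
Step 1:
                   A          J          D          C
  Initial    0.06013     0.4952     0.5492      0.707
  Change       0.216     -0.216     -0.216    -0.6479
  Equil       0.2761     0.2792     0.3332    0.05913
  solve Keq expr → x = -0.216; check Q = 6.9680e-05
Then change container volume by factor 0.5 (V_new/V_old).
Step 2:
                   A          J          D          C
  Initial     0.5522     0.5585     0.6665     0.1183
  Change     0.02314   -0.02314   -0.02314   -0.06943
  Equil       0.5753     0.5353     0.6433    0.04883
  solve Keq expr → x = -0.02314; check Q = 6.9680e-05

Q₀ = 1.598; Q > K (proceeds reverse)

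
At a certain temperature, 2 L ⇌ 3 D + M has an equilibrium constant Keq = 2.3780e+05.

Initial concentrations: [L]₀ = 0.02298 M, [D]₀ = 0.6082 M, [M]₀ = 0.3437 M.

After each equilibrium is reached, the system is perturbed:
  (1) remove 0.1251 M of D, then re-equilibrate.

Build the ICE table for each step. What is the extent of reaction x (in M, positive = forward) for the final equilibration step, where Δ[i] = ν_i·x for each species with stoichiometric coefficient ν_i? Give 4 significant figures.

Q₀ = 146.4 vs Keq = 2.3780e+05 ⇒ Q<K, forward
Step 1:
                  L         D         M
  init      0.02298    0.6082    0.3437
  Δ        -0.02235   0.03353   0.01118
  eq      6.2800e-04    0.6417    0.3549
  solve Keq expr → x = 0.01118; check Q = 2.3780e+05
Then remove 0.1251 M of D.
Step 2:
                  L         D         M
  init    6.2800e-04    0.5166    0.3549
  Δ       -1.7397e-04 2.6096e-04 8.6986e-05
  eq      4.5403e-04    0.5169     0.355
  solve Keq expr → x = 8.6986e-05; check Q = 2.3780e+05

x = 8.6986e-05 M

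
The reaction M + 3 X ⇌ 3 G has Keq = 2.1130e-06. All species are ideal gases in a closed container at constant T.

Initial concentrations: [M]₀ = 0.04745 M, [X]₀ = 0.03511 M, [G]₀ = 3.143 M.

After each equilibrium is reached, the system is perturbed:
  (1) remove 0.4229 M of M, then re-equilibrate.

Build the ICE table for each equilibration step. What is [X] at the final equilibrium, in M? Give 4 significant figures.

[X]_eq = 3.143 M

Q₀ = 1.5118e+07 vs Keq = 2.1130e-06 ⇒ Q>K, reverse
Step 1:
                   M          X          G
  init       0.04745    0.03511      3.143
  Δ            1.034      3.102     -3.102
  eq           1.081      3.137    0.04131
  solve Keq expr → x = -1.034; check Q = 2.1130e-06
Then remove 0.4229 M of M.
Step 2:
                   M          X          G
  init        0.6584      3.137    0.04131
  Δ         0.002064   0.006191  -0.006191
  eq          0.6605      3.143    0.03512
  solve Keq expr → x = -0.002064; check Q = 2.1130e-06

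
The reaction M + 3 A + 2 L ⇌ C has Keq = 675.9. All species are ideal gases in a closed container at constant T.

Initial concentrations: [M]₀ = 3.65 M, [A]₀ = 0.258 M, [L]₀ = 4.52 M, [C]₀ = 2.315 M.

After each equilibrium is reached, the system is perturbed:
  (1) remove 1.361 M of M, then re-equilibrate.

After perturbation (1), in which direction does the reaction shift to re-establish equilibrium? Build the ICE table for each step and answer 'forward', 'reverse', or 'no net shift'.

Q₀ = 1.808 vs Keq = 675.9 ⇒ Q<K, forward
Step 1:
                   M          A          L          C
  I             3.65      0.258       4.52      2.315
  C         -0.07358    -0.2208    -0.1472    0.07358
  E            3.576    0.03725      4.373      2.389
  solve Keq expr → x = 0.07358; check Q = 675.9
Then remove 1.361 M of M.
Step 2:
                   M          A          L          C
  I            2.215    0.03725      4.373      2.389
  C         0.002131   0.006392   0.004261  -0.002131
  E            2.218    0.04364      4.377      2.386
  solve Keq expr → x = -0.002131; check Q = 675.9

Direction: reverse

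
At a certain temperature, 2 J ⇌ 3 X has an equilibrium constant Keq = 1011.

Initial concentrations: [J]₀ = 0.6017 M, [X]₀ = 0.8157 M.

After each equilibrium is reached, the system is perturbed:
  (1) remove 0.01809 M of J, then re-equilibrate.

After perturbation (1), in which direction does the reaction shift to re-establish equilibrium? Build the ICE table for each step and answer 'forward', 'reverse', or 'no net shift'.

Q₀ = 1.499 vs Keq = 1011 ⇒ Q<K, forward
Step 1:
                  J         X
  Initial    0.6017    0.8157
  Change    -0.5368    0.8052
  Equil      0.0649     1.621
  solve Keq expr → x = 0.2684; check Q = 1011
Then remove 0.01809 M of J.
Step 2:
                  J         X
  Initial   0.04681     1.621
  Change     0.0166   -0.0249
  Equil     0.06341     1.596
  solve Keq expr → x = -0.0083; check Q = 1011

Direction: reverse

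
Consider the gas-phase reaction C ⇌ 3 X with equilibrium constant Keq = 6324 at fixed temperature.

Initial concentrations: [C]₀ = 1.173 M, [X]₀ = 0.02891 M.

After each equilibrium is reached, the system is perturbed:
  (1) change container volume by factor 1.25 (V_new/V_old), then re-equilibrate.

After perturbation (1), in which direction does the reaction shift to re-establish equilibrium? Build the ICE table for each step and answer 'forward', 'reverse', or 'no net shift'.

Direction: forward

Q₀ = 2.0599e-05 vs Keq = 6324 ⇒ Q<K, forward
Step 1:
                    C           X
  init          1.173     0.02891
  Δ            -1.166       3.498
  eq         0.006938       3.527
  solve Keq expr → x = 1.166; check Q = 6324
Then change container volume by factor 1.25 (V_new/V_old).
Step 2:
                    C           X
  init       0.005551       2.822
  Δ         -0.001976    0.005927
  eq         0.003575       2.828
  solve Keq expr → x = 0.001976; check Q = 6324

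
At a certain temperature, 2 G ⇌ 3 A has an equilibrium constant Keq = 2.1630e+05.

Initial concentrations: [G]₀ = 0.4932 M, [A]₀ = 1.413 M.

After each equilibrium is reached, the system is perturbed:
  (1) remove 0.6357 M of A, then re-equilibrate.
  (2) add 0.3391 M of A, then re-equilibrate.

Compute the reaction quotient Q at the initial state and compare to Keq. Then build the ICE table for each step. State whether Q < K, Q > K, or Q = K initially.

Q₀ = 11.6; Q < K (proceeds forward)

Q₀ = 11.6 vs Keq = 2.1630e+05 ⇒ Q<K, forward
Step 1:
                   G          A
  init        0.4932      1.413
  Δ          -0.4865     0.7297
  eq        0.006744      2.143
  solve Keq expr → x = 0.2432; check Q = 2.1630e+05
Then remove 0.6357 M of A.
Step 2:
                   G          A
  init      0.006744      1.507
  Δ         -0.00275   0.004125
  eq        0.003994      1.511
  solve Keq expr → x = 0.001375; check Q = 2.1630e+05
Then add 0.3391 M of A.
Step 3:
                   G          A
  init      0.003994       1.85
  Δ         0.001408  -0.002112
  eq        0.005402      1.848
  solve Keq expr → x = -7.0399e-04; check Q = 2.1630e+05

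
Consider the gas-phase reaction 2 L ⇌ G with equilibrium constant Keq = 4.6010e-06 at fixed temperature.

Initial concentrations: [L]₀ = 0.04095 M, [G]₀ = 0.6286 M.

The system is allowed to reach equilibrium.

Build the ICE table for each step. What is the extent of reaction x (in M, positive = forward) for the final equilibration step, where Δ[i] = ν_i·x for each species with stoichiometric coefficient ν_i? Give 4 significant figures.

Q₀ = 374.9 vs Keq = 4.6010e-06 ⇒ Q>K, reverse
Step 1:
                   L          G
  I          0.04095     0.6286
  C            1.257    -0.6286
  E            1.298 7.7534e-06
  solve Keq expr → x = -0.6286; check Q = 4.6010e-06

x = -0.6286 M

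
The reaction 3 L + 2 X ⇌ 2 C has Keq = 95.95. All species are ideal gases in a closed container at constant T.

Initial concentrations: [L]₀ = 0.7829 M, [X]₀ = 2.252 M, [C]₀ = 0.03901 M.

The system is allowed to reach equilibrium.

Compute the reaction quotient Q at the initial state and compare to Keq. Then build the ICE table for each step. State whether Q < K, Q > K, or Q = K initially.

Q₀ = 6.2531e-04 vs Keq = 95.95 ⇒ Q<K, forward
Step 1:
                  L         X         C
  I          0.7829     2.252   0.03901
  C         -0.6898   -0.4599    0.4599
  E         0.09312     1.792    0.4989
  solve Keq expr → x = 0.2299; check Q = 95.95

Q₀ = 6.2531e-04; Q < K (proceeds forward)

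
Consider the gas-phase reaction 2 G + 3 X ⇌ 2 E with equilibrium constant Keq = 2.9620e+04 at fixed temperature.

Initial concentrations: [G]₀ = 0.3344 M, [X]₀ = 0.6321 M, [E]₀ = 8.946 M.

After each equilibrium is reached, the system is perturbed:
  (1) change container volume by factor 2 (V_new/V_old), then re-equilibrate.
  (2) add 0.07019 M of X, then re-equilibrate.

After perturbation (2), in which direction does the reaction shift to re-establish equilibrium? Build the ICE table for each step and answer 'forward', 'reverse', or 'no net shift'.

Q₀ = 2834 vs Keq = 2.9620e+04 ⇒ Q<K, forward
Step 1:
                  G         X         E
  I          0.3344    0.6321     8.946
  C         -0.1409   -0.2114    0.1409
  E          0.1935    0.4207     9.087
  solve Keq expr → x = 0.07046; check Q = 2.9620e+04
Then change container volume by factor 2 (V_new/V_old).
Step 2:
                  G         X         E
  I         0.09674    0.2104     4.543
  C         0.06068   0.09103  -0.06068
  E          0.1574    0.3014     4.483
  solve Keq expr → x = -0.03034; check Q = 2.9620e+04
Then add 0.07019 M of X.
Step 3:
                  G         X         E
  I          0.1574    0.3716     4.483
  C        -0.02334    -0.035   0.02334
  E          0.1341    0.3366     4.506
  solve Keq expr → x = 0.01167; check Q = 2.9620e+04

Direction: forward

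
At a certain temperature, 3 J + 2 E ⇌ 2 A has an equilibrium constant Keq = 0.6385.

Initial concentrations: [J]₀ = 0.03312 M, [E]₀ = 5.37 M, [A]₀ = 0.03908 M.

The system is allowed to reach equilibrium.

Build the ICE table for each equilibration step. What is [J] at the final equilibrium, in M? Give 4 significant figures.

[J]_eq = 0.04007 M

Q₀ = 1.458 vs Keq = 0.6385 ⇒ Q>K, reverse
Step 1:
                    J           E           A
  I           0.03312        5.37     0.03908
  C           0.00695    0.004633   -0.004633
  E           0.04007       5.375     0.03445
  solve Keq expr → x = -0.002317; check Q = 0.6385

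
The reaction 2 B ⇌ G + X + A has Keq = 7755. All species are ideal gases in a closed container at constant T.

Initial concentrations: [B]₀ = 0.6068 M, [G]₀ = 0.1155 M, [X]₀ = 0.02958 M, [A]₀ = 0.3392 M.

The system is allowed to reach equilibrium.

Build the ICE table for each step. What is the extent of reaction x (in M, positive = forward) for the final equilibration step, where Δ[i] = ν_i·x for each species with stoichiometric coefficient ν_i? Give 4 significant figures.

x = 0.3017 M

Q₀ = 0.003147 vs Keq = 7755 ⇒ Q<K, forward
Step 1:
                  B         G         X         A
  Initial    0.6068    0.1155   0.02958    0.3392
  Change    -0.6034    0.3017    0.3017    0.3017
  Equil     0.00338    0.4172    0.3313    0.6409
  solve Keq expr → x = 0.3017; check Q = 7755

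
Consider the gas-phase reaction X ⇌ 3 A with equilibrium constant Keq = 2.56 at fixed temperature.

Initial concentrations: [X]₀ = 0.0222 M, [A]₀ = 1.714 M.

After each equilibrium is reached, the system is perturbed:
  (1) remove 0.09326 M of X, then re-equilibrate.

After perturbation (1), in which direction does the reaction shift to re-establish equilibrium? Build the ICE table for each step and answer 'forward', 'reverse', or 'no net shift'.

Direction: reverse

Q₀ = 226.8 vs Keq = 2.56 ⇒ Q>K, reverse
Step 1:
                  X         A
  Initial    0.0222     1.714
  Change     0.2691   -0.8072
  Equil      0.2913    0.9068
  solve Keq expr → x = -0.2691; check Q = 2.56
Then remove 0.09326 M of X.
Step 2:
                  X         A
  Initial     0.198    0.9068
  Change    0.02553  -0.07658
  Equil      0.2235    0.8302
  solve Keq expr → x = -0.02553; check Q = 2.56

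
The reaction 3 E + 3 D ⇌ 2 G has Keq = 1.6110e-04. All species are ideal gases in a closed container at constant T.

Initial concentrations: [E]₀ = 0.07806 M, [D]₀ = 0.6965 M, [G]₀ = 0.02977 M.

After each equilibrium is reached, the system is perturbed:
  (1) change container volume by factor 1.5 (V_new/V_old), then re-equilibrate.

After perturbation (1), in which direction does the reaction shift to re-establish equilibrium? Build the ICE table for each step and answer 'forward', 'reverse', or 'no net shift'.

Direction: reverse

Q₀ = 5.515 vs Keq = 1.6110e-04 ⇒ Q>K, reverse
Step 1:
                    E           D           G
  Initial     0.07806      0.6965     0.02977
  Change      0.04414     0.04414    -0.02942
  Equil        0.1222      0.7406  3.4558e-04
  solve Keq expr → x = -0.01471; check Q = 1.6110e-04
Then change container volume by factor 1.5 (V_new/V_old).
Step 2:
                    E           D           G
  Initial     0.08146      0.4938  2.3038e-04
  Change   1.9136e-04  1.9136e-04 -1.2757e-04
  Equil       0.08166      0.4939  1.0281e-04
  solve Keq expr → x = -6.3785e-05; check Q = 1.6110e-04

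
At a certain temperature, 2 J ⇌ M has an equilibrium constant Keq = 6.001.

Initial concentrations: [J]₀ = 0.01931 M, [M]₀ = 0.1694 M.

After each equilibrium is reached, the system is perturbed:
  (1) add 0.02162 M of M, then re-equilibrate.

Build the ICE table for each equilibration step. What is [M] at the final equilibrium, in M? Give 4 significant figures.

[M]_eq = 0.1277 M

Q₀ = 454.3 vs Keq = 6.001 ⇒ Q>K, reverse
Step 1:
                   J          M
  I          0.01931     0.1694
  C           0.1167   -0.05836
  E            0.136      0.111
  solve Keq expr → x = -0.05836; check Q = 6.001
Then add 0.02162 M of M.
Step 2:
                   J          M
  I            0.136     0.1327
  C         0.009864  -0.004932
  E           0.1459     0.1277
  solve Keq expr → x = -0.004932; check Q = 6.001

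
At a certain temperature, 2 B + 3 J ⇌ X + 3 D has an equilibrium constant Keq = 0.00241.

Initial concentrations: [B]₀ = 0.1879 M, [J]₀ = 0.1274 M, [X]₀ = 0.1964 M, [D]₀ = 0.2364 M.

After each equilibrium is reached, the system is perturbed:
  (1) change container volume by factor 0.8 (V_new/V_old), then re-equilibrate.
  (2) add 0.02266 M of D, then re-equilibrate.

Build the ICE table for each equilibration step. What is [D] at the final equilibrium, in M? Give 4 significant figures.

[D]_eq = 0.05732 M

Q₀ = 35.54 vs Keq = 0.00241 ⇒ Q>K, reverse
Step 1:
                    B           J           X           D
  I            0.1879      0.1274      0.1964      0.2364
  C             0.131      0.1965    -0.06549     -0.1965
  E            0.3189      0.3239      0.1309     0.03992
  solve Keq expr → x = -0.06549; check Q = 0.00241
Then change container volume by factor 0.8 (V_new/V_old).
Step 2:
                    B           J           X           D
  I            0.3986      0.4049      0.1636      0.0499
  C         -0.002091   -0.003137    0.001046    0.003137
  E            0.3965      0.4017      0.1647     0.05303
  solve Keq expr → x = 0.001046; check Q = 0.00241
Then add 0.02266 M of D.
Step 3:
                    B           J           X           D
  I            0.3965      0.4017      0.1647     0.07569
  C           0.01225     0.01838   -0.006126    -0.01838
  E            0.4088      0.4201      0.1586     0.05732
  solve Keq expr → x = -0.006126; check Q = 0.00241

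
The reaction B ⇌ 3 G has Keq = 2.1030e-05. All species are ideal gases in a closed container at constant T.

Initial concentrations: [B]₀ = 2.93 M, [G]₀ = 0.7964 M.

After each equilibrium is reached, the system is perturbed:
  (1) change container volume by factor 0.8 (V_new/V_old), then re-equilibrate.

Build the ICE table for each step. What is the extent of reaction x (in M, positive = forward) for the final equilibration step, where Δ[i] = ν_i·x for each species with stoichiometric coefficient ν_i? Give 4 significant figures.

x = -0.002335 M

Q₀ = 0.1724 vs Keq = 2.1030e-05 ⇒ Q>K, reverse
Step 1:
                   B          G
  init          2.93     0.7964
  Δ           0.2519    -0.7558
  eq           3.182     0.0406
  solve Keq expr → x = -0.2519; check Q = 2.1030e-05
Then change container volume by factor 0.8 (V_new/V_old).
Step 2:
                   B          G
  init         3.977    0.05075
  Δ         0.002335  -0.007006
  eq            3.98    0.04374
  solve Keq expr → x = -0.002335; check Q = 2.1030e-05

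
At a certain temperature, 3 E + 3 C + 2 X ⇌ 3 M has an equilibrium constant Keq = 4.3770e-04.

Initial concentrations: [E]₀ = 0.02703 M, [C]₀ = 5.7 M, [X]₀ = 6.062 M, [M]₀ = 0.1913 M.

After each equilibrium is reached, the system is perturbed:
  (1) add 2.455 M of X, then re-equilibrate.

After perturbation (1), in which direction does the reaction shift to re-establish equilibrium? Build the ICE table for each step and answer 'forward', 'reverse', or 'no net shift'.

Q₀ = 0.05209 vs Keq = 4.3770e-04 ⇒ Q>K, reverse
Step 1:
                  E         C         X         M
  init      0.02703       5.7     6.062    0.1913
  Δ         0.06169   0.06169   0.04112  -0.06169
  eq        0.08872     5.762     6.103    0.1296
  solve Keq expr → x = -0.02056; check Q = 4.3770e-04
Then add 2.455 M of X.
Step 2:
                  E         C         X         M
  init      0.08872     5.762     8.558    0.1296
  Δ        -0.01145  -0.01145 -0.007632   0.01145
  eq        0.07727      5.75      8.55    0.1411
  solve Keq expr → x = 0.003816; check Q = 4.3770e-04

Direction: forward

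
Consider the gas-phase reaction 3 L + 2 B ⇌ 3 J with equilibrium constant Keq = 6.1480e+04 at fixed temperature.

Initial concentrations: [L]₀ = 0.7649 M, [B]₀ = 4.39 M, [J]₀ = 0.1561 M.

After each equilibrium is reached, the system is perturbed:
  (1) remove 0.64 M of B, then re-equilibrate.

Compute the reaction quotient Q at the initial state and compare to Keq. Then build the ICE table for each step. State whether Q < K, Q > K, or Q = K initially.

Q₀ = 4.4103e-04; Q < K (proceeds forward)

Q₀ = 4.4103e-04 vs Keq = 6.1480e+04 ⇒ Q<K, forward
Step 1:
                  L         B         J
  I          0.7649      4.39    0.1561
  C         -0.7556   -0.5037    0.7556
  E        0.009345     3.886    0.9117
  solve Keq expr → x = 0.2519; check Q = 6.1480e+04
Then remove 0.64 M of B.
Step 2:
                  L         B         J
  I        0.009345     3.246    0.9117
  C        0.001176 7.8381e-04 -0.001176
  E         0.01052     3.247    0.9105
  solve Keq expr → x = -3.9191e-04; check Q = 6.1480e+04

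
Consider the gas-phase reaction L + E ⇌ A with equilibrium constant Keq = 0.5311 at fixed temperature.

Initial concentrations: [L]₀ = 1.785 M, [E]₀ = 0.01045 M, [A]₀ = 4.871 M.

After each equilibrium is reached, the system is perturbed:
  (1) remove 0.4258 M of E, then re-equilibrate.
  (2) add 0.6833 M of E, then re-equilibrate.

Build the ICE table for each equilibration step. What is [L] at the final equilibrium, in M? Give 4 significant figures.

[L]_eq = 3.362 M

Q₀ = 261.1 vs Keq = 0.5311 ⇒ Q>K, reverse
Step 1:
                   L          E          A
  init         1.785    0.01045      4.871
  Δ            1.701      1.701     -1.701
  eq           3.486      1.712       3.17
  solve Keq expr → x = -1.701; check Q = 0.5311
Then remove 0.4258 M of E.
Step 2:
                   L          E          A
  init         3.486      1.286       3.17
  Δ            0.216      0.216     -0.216
  eq           3.702      1.502      2.954
  solve Keq expr → x = -0.216; check Q = 0.5311
Then add 0.6833 M of E.
Step 3:
                   L          E          A
  init         3.702      2.185      2.954
  Δ          -0.3405    -0.3405     0.3405
  eq           3.362      1.845      3.294
  solve Keq expr → x = 0.3405; check Q = 0.5311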